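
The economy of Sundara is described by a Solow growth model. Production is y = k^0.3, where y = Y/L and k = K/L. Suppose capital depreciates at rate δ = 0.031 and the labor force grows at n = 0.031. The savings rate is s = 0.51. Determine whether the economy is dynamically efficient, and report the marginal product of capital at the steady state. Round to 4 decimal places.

dynamically inefficient; MPK ≈ 0.0365

Capital per worker breaks even when investment replaces (n + δ)·k; here n + δ = 0.062.
Steady-state k*: s·k^0.3 = 0.062·k gives k* = (0.51/0.062)^(1/0.7) ≈ 20.2954.
MPK = 0.3·20.2954^(-0.7) ≈ 0.0365.
MPK < n+δ = 0.062, so the economy is dynamically inefficient (over-saving).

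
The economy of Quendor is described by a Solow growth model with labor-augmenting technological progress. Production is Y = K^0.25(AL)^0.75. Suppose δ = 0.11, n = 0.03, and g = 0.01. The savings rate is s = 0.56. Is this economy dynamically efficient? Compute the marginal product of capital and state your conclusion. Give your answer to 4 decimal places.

Break-even investment rate: n + g + δ = 0.03 + 0.01 + 0.11 = 0.15.
Steady-state k*: s·k^0.25 = 0.15·k gives k* = (0.56/0.15)^(1/0.75) ≈ 5.7916.
MPK = 0.25·5.7916^(-0.75) ≈ 0.0670.
MPK < n+g+δ = 0.15, so the economy is dynamically inefficient (over-saving).

dynamically inefficient; MPK ≈ 0.0670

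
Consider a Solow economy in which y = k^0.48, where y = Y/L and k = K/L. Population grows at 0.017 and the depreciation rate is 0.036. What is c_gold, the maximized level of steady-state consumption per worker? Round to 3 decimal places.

Capital per worker breaks even when investment replaces (n + δ)·k; here n + δ = 0.053.
At the golden rule the marginal product of capital equals n+δ: 0.48·k^(0.48−1) = 0.053. Solving, k_gold = (0.48/0.053)^(1/0.52) ≈ 69.2338.
y_gold = 69.2338^0.48 ≈ 7.6446.
c_gold = y_gold − (n+δ)·k_gold = 7.6446 − 0.053·69.2338 ≈ 3.9752.

c_gold ≈ 3.975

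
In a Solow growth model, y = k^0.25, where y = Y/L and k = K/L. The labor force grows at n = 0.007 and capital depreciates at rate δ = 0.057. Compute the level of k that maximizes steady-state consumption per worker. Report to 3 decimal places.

The effective depreciation rate is n + δ = 0.007 + 0.057 = 0.064.
Golden rule sets MPK = n+δ: 0.25·k^(0.25−1) = 0.064, so k_gold = (0.25/0.064)^(1/0.75) ≈ 6.1520.

k_gold ≈ 6.152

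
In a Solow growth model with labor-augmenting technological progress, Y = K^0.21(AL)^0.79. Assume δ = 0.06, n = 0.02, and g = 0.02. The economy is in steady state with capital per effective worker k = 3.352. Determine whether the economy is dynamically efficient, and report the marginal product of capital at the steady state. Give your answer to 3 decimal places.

dynamically inefficient; MPK ≈ 0.081

The effective depreciation rate is n + g + δ = 0.02 + 0.02 + 0.06 = 0.1.
MPK = 0.21·k^(0.21−1) = 0.21·3.352^(-0.79) ≈ 0.0808.
MPK < 0.1, so the economy is dynamically inefficient (over-saving).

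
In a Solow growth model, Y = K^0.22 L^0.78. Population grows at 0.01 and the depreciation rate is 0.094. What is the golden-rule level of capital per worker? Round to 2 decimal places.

k_gold ≈ 2.61

Break-even investment rate: n + δ = 0.01 + 0.094 = 0.104.
Setting f'(k) = n+δ gives 0.22·k^(0.22−1) = 0.104, hence k_gold = (0.22/0.104)^(1/0.78) ≈ 2.6132.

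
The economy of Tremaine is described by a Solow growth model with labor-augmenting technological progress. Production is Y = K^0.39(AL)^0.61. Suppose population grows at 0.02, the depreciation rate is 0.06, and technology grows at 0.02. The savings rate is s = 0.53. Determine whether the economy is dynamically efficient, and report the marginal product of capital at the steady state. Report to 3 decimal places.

dynamically inefficient; MPK ≈ 0.074

Break-even investment rate: n + g + δ = 0.02 + 0.02 + 0.06 = 0.1.
Steady-state k*: s·k^0.39 = 0.1·k gives k* = (0.53/0.1)^(1/0.61) ≈ 15.3935.
MPK = 0.39·15.3935^(-0.61) ≈ 0.0736.
MPK < n+g+δ = 0.1, so the economy is dynamically inefficient (over-saving).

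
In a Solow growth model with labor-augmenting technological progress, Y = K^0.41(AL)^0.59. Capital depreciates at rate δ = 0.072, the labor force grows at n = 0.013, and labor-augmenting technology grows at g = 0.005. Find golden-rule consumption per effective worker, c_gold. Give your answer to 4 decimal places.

c_gold ≈ 1.6923

Capital per effective worker breaks even when investment replaces (n + g + δ)·k; here n + g + δ = 0.09.
At the golden rule the marginal product of capital equals n+g+δ: 0.41·k^(0.41−1) = 0.09. Solving, k_gold = (0.41/0.09)^(1/0.59) ≈ 13.0669.
y_gold = 13.0669^0.41 ≈ 2.8683.
c_gold = y_gold − (n+g+δ)·k_gold = 2.8683 − 0.09·13.0669 ≈ 1.6923.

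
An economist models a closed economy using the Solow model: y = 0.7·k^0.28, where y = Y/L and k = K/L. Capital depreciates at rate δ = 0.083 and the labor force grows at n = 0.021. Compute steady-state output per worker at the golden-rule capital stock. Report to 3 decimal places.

Capital per worker breaks even when investment replaces (n + δ)·k; here n + δ = 0.104.
Setting f'(k) = n+δ gives 0.28·0.7·k^(0.28−1) = 0.104, hence k_gold = (0.28·0.7/0.104)^(1/0.72) ≈ 2.4113.
Output: y_gold = 0.7·k_gold^0.28 = 0.7·2.4113^0.28 ≈ 0.8956.

y_gold ≈ 0.896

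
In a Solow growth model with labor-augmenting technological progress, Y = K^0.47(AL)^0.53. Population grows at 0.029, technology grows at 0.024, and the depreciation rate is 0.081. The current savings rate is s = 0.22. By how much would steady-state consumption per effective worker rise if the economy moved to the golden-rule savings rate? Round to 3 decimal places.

Δc ≈ 0.402

Capital per effective worker breaks even when investment replaces (n + g + δ)·k; here n + g + δ = 0.134.
Current steady state (s = 0.22): k* = (0.22/0.134)^(1/0.53) ≈ 2.5484, y* = 2.5484^0.47 ≈ 1.5522, c* = (1−0.22)·1.5522 ≈ 1.2107.
Golden rule sets MPK = n+g+δ: 0.47·k^(0.47−1) = 0.134, so k_gold = (0.47/0.134)^(1/0.53) ≈ 10.6731.
y_gold = 10.6731^0.47 ≈ 3.0430, c_gold = y_gold − 0.134·k_gold ≈ 1.6128.
Gain: Δc = 1.6128 − 1.2107 ≈ 0.4021.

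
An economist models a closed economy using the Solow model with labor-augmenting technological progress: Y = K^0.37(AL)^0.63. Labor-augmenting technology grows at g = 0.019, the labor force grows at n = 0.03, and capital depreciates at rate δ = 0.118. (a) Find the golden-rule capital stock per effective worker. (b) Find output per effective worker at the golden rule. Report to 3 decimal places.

(a) k_gold ≈ 3.535; (b) y_gold ≈ 1.596

n + g + δ = 0.03 + 0.019 + 0.118 = 0.167.
At the golden rule the marginal product of capital equals n+g+δ: 0.37·k^(0.37−1) = 0.167. Solving, k_gold = (0.37/0.167)^(1/0.63) ≈ 3.5350.
y_gold = 3.5350^0.37 ≈ 1.5955.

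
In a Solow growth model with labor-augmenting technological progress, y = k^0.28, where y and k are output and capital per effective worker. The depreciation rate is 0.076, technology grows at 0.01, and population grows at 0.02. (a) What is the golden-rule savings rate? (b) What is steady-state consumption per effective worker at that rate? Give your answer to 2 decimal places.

(a) s_gold = 0.28; (b) c_gold ≈ 1.05

Capital per effective worker breaks even when investment replaces (n + g + δ)·k; here n + g + δ = 0.106.
For Cobb-Douglas, s_gold equals capital's share: s_gold = 0.28.
Golden rule sets MPK = n+g+δ: 0.28·k^(0.28−1) = 0.106, so k_gold = (0.28/0.106)^(1/0.72) ≈ 3.8539.
y_gold = 3.8539^0.28 ≈ 1.4590; c_gold = (1−0.28)·y_gold ≈ 1.0505.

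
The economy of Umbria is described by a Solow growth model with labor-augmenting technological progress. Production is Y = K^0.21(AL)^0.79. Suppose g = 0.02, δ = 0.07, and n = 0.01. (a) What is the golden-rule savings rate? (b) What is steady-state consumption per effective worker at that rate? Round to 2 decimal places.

Break-even investment rate: n + g + δ = 0.01 + 0.02 + 0.07 = 0.1.
For Cobb-Douglas, s_gold equals capital's share: s_gold = 0.21.
Golden rule sets MPK = n+g+δ: 0.21·k^(0.21−1) = 0.1, so k_gold = (0.21/0.1)^(1/0.79) ≈ 2.5578.
y_gold = 2.5578^0.21 ≈ 1.2180; c_gold = (1−0.21)·y_gold ≈ 0.9622.

(a) s_gold = 0.21; (b) c_gold ≈ 0.96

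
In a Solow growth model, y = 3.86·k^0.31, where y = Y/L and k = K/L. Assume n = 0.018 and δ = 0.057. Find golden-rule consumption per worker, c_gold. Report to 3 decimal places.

c_gold ≈ 9.244

Break-even investment rate: n + δ = 0.018 + 0.057 = 0.075.
Golden rule sets MPK = n+δ: 0.31·3.86·k^(0.31−1) = 0.075, so k_gold = (0.31·3.86/0.075)^(1/0.69) ≈ 55.3752.
y_gold = 3.86·55.3752^0.31 ≈ 13.3972.
c_gold = y_gold − (n+δ)·k_gold = 13.3972 − 0.075·55.3752 ≈ 9.2441.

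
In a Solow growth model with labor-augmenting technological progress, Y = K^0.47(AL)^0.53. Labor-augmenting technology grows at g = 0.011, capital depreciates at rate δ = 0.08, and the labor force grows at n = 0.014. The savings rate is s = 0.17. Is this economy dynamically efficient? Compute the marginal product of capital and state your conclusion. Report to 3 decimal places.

Break-even investment rate: n + g + δ = 0.014 + 0.011 + 0.08 = 0.105.
Steady-state k*: s·k^0.47 = 0.105·k gives k* = (0.17/0.105)^(1/0.53) ≈ 2.4822.
MPK = 0.47·2.4822^(-0.53) ≈ 0.2903.
MPK > n+g+δ = 0.105, so the economy is dynamically efficient (under-saving).

dynamically efficient; MPK ≈ 0.290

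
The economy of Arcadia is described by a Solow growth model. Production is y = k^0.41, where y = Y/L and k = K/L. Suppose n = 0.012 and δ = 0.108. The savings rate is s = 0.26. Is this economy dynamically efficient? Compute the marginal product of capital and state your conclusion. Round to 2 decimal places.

The effective depreciation rate is n + δ = 0.012 + 0.108 = 0.12.
Steady-state k*: s·k^0.41 = 0.12·k gives k* = (0.26/0.12)^(1/0.59) ≈ 3.7080.
MPK = 0.41·3.7080^(-0.59) ≈ 0.1892.
MPK > n+δ = 0.12, so the economy is dynamically efficient (under-saving).

dynamically efficient; MPK ≈ 0.19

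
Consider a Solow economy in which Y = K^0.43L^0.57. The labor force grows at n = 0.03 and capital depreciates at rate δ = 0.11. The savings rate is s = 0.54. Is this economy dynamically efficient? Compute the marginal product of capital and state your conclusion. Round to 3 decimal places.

dynamically inefficient; MPK ≈ 0.111

n + δ = 0.03 + 0.11 = 0.14.
Steady-state k*: s·k^0.43 = 0.14·k gives k* = (0.54/0.14)^(1/0.57) ≈ 10.6791.
MPK = 0.43·10.6791^(-0.57) ≈ 0.1115.
MPK < n+δ = 0.14, so the economy is dynamically inefficient (over-saving).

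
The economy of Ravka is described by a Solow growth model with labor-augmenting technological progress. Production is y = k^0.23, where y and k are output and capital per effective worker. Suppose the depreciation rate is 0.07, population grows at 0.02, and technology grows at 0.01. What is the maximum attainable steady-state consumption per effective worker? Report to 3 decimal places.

c_gold ≈ 0.988

The effective depreciation rate is n + g + δ = 0.02 + 0.01 + 0.07 = 0.1.
Setting f'(k) = n+g+δ gives 0.23·k^(0.23−1) = 0.1, hence k_gold = (0.23/0.1)^(1/0.77) ≈ 2.9497.
y_gold = 2.9497^0.23 ≈ 1.2825.
c_gold = y_gold − (n+g+δ)·k_gold = 1.2825 − 0.1·2.9497 ≈ 0.9875.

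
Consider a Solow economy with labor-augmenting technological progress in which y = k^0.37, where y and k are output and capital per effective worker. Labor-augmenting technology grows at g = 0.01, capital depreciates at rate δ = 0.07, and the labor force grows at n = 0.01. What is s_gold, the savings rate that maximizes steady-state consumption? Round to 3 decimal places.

s_gold = 0.370

n + g + δ = 0.01 + 0.01 + 0.07 = 0.09.
At the golden rule MPK = n+g+δ, and in any Cobb-Douglas steady state s = (n+g+δ)·k/y = MPK·k/y = capital's share 0.37.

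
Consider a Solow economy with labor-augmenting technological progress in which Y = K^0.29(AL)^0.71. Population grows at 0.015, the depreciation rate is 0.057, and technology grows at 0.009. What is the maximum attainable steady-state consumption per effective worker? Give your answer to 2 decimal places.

c_gold ≈ 1.20

Break-even investment rate: n + g + δ = 0.015 + 0.009 + 0.057 = 0.081.
Golden rule sets MPK = n+g+δ: 0.29·k^(0.29−1) = 0.081, so k_gold = (0.29/0.081)^(1/0.71) ≈ 6.0278.
y_gold = 6.0278^0.29 ≈ 1.6836.
c_gold = y_gold − (n+g+δ)·k_gold = 1.6836 − 0.081·6.0278 ≈ 1.1954.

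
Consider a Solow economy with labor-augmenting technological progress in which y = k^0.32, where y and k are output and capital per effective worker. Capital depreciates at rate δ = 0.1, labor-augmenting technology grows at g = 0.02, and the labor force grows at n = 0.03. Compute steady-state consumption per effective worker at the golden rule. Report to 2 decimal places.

n + g + δ = 0.03 + 0.02 + 0.1 = 0.15.
Setting f'(k) = n+g+δ gives 0.32·k^(0.32−1) = 0.15, hence k_gold = (0.32/0.15)^(1/0.68) ≈ 3.0473.
y_gold = 3.0473^0.32 ≈ 1.4284.
c_gold = y_gold − (n+g+δ)·k_gold = 1.4284 − 0.15·3.0473 ≈ 0.9713.

c_gold ≈ 0.97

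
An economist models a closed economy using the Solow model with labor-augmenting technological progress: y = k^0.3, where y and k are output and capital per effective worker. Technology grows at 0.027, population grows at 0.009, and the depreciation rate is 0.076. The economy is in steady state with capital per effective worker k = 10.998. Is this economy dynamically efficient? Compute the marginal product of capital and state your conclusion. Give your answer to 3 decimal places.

dynamically inefficient; MPK ≈ 0.056

n + g + δ = 0.009 + 0.027 + 0.076 = 0.112.
MPK = 0.3·k^(0.3−1) = 0.3·10.998^(-0.7) ≈ 0.0560.
MPK < 0.112, so the economy is dynamically inefficient (over-saving).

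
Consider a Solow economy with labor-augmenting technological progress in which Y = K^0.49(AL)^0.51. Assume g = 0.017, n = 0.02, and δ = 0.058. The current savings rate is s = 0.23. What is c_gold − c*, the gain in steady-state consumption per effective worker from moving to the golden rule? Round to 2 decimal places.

Δc ≈ 0.67

Break-even investment rate: n + g + δ = 0.02 + 0.017 + 0.058 = 0.095.
Current steady state (s = 0.23): k* = (0.23/0.095)^(1/0.51) ≈ 5.6617, y* = 5.6617^0.49 ≈ 2.3385, c* = (1−0.23)·2.3385 ≈ 1.8007.
Setting f'(k) = n+g+δ gives 0.49·k^(0.49−1) = 0.095, hence k_gold = (0.49/0.095)^(1/0.51) ≈ 24.9462.
y_gold = 24.9462^0.49 ≈ 4.8365, c_gold = y_gold − 0.095·k_gold ≈ 2.4666.
Gain: Δc = 2.4666 − 1.8007 ≈ 0.6659.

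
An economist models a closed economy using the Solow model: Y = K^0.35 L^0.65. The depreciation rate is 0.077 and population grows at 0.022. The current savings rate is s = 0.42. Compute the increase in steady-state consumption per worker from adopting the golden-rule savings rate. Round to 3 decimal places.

Δc ≈ 0.020

Capital per worker breaks even when investment replaces (n + δ)·k; here n + δ = 0.099.
Current steady state (s = 0.42): k* = (0.42/0.099)^(1/0.65) ≈ 9.2376, y* = 9.2376^0.35 ≈ 2.1774, c* = (1−0.42)·2.1774 ≈ 1.2629.
Maximizing c = f(k) − (n+δ)·k gives f'(k) = n+δ, i.e. 0.35·k^(0.35−1) = 0.099, so k_gold = (0.35/0.099)^(1/0.65) ≈ 6.9782.
y_gold = 6.9782^0.35 ≈ 1.9738, c_gold = y_gold − 0.099·k_gold ≈ 1.2830.
Gain: Δc = 1.2830 − 1.2629 ≈ 0.0201.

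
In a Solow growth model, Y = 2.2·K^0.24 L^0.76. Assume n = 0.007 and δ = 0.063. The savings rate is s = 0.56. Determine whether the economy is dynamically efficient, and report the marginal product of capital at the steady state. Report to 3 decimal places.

dynamically inefficient; MPK ≈ 0.030

Capital per worker breaks even when investment replaces (n + δ)·k; here n + δ = 0.07.
Steady-state k*: s·A·k^0.24 = 0.07·k gives k* = (0.56·2.2/0.07)^(1/0.76) ≈ 43.5344.
MPK = 0.24·2.2·43.5344^(-0.76) ≈ 0.0300.
MPK < n+δ = 0.07, so the economy is dynamically inefficient (over-saving).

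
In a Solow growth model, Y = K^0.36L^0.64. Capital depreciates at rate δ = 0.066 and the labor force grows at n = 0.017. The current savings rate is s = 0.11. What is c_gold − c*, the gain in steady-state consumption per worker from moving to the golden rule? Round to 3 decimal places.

Δc ≈ 0.418

The effective depreciation rate is n + δ = 0.017 + 0.066 = 0.083.
Current steady state (s = 0.11): k* = (0.11/0.083)^(1/0.64) ≈ 1.5528, y* = 1.5528^0.36 ≈ 1.1717, c* = (1−0.11)·1.1717 ≈ 1.0428.
Maximizing c = f(k) − (n+δ)·k gives f'(k) = n+δ, i.e. 0.36·k^(0.36−1) = 0.083, so k_gold = (0.36/0.083)^(1/0.64) ≈ 9.9006.
y_gold = 9.9006^0.36 ≈ 2.2826, c_gold = y_gold − 0.083·k_gold ≈ 1.4609.
Gain: Δc = 1.4609 − 1.0428 ≈ 0.4181.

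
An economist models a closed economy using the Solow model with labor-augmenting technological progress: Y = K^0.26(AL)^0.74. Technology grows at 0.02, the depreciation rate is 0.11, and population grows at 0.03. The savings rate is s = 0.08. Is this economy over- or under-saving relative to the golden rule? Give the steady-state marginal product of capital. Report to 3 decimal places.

n + g + δ = 0.03 + 0.02 + 0.11 = 0.16.
Steady-state k*: s·k^0.26 = 0.16·k gives k* = (0.08/0.16)^(1/0.74) ≈ 0.3919.
MPK = 0.26·0.3919^(-0.74) ≈ 0.5200.
MPK > n+g+δ = 0.16, so the economy is dynamically efficient (under-saving).

under-saving; MPK ≈ 0.520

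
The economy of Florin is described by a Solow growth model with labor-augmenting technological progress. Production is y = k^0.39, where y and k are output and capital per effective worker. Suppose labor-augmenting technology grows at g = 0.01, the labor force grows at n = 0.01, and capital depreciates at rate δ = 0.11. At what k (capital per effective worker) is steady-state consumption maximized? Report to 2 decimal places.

k_gold ≈ 6.06

The effective depreciation rate is n + g + δ = 0.01 + 0.01 + 0.11 = 0.13.
Golden rule sets MPK = n+g+δ: 0.39·k^(0.39−1) = 0.13, so k_gold = (0.39/0.13)^(1/0.61) ≈ 6.0557.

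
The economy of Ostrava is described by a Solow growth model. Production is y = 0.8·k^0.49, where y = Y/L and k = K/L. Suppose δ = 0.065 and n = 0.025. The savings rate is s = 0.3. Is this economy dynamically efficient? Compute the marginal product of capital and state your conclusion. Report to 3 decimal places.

The effective depreciation rate is n + δ = 0.025 + 0.065 = 0.09.
Steady-state k*: s·A·k^0.49 = 0.09·k gives k* = (0.3·0.8/0.09)^(1/0.51) ≈ 6.8428.
MPK = 0.49·0.8·6.8428^(-0.51) ≈ 0.1470.
MPK > n+δ = 0.09, so the economy is dynamically efficient (under-saving).

dynamically efficient; MPK ≈ 0.147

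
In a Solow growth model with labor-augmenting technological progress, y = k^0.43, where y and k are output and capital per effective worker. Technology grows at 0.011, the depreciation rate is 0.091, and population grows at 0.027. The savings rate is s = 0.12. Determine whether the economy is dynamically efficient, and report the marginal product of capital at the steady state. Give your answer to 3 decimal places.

Capital per effective worker breaks even when investment replaces (n + g + δ)·k; here n + g + δ = 0.129.
Steady-state k*: s·k^0.43 = 0.129·k gives k* = (0.12/0.129)^(1/0.57) ≈ 0.8808.
MPK = 0.43·0.8808^(-0.57) ≈ 0.4622.
MPK > n+g+δ = 0.129, so the economy is dynamically efficient (under-saving).

dynamically efficient; MPK ≈ 0.462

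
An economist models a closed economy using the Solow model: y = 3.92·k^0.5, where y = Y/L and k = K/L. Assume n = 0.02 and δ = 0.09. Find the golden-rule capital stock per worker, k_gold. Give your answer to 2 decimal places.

n + δ = 0.02 + 0.09 = 0.11.
At the golden rule the marginal product of capital equals n+δ: 0.5·3.92·k^(0.5−1) = 0.11. Solving, k_gold = (0.5·3.92/0.11)^(1/0.5) ≈ 317.4876.

k_gold ≈ 317.49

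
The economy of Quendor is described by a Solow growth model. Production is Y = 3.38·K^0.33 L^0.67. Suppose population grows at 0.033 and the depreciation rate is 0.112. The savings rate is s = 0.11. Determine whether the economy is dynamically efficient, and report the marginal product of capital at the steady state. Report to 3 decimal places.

Break-even investment rate: n + δ = 0.033 + 0.112 = 0.145.
Steady-state k*: s·A·k^0.33 = 0.145·k gives k* = (0.11·3.38/0.145)^(1/0.67) ≈ 4.0772.
MPK = 0.33·3.38·4.0772^(-0.67) ≈ 0.4350.
MPK > n+δ = 0.145, so the economy is dynamically efficient (under-saving).

dynamically efficient; MPK ≈ 0.435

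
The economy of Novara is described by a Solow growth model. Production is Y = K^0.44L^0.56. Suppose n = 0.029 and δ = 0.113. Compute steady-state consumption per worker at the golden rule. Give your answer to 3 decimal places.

c_gold ≈ 1.362

The effective depreciation rate is n + δ = 0.029 + 0.113 = 0.142.
At the golden rule the marginal product of capital equals n+δ: 0.44·k^(0.44−1) = 0.142. Solving, k_gold = (0.44/0.142)^(1/0.56) ≈ 7.5349.
y_gold = 7.5349^0.44 ≈ 2.4317.
c_gold = y_gold − (n+δ)·k_gold = 2.4317 − 0.142·7.5349 ≈ 1.3618.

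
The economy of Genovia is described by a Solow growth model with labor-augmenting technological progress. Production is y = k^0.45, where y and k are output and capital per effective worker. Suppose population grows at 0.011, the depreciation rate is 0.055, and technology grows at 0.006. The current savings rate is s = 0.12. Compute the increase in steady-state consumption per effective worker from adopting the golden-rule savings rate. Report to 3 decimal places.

Break-even investment rate: n + g + δ = 0.011 + 0.006 + 0.055 = 0.072.
Current steady state (s = 0.12): k* = (0.12/0.072)^(1/0.55) ≈ 2.5314, y* = 2.5314^0.45 ≈ 1.5188, c* = (1−0.12)·1.5188 ≈ 1.3366.
At the golden rule the marginal product of capital equals n+g+δ: 0.45·k^(0.45−1) = 0.072. Solving, k_gold = (0.45/0.072)^(1/0.55) ≈ 27.9933.
y_gold = 27.9933^0.45 ≈ 4.4789, c_gold = y_gold − 0.072·k_gold ≈ 2.4634.
Gain: Δc = 2.4634 − 1.3366 ≈ 1.1268.

Δc ≈ 1.127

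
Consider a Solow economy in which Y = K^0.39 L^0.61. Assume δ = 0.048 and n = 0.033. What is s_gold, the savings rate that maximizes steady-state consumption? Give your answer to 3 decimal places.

n + δ = 0.033 + 0.048 = 0.081.
At the golden rule MPK = n+δ, and in any Cobb-Douglas steady state s = (n+δ)·k/y = MPK·k/y = capital's share 0.39.

s_gold = 0.390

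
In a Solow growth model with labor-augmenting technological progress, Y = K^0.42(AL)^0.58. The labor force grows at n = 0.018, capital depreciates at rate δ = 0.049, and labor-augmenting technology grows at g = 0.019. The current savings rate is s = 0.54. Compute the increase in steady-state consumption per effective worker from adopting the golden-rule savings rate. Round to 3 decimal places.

Δc ≈ 0.089

The effective depreciation rate is n + g + δ = 0.018 + 0.019 + 0.049 = 0.086.
Current steady state (s = 0.54): k* = (0.54/0.086)^(1/0.58) ≈ 23.7510, y* = 23.7510^0.42 ≈ 3.7826, c* = (1−0.54)·3.7826 ≈ 1.7400.
Maximizing c = f(k) − (n+g+δ)·k gives f'(k) = n+g+δ, i.e. 0.42·k^(0.42−1) = 0.086, so k_gold = (0.42/0.086)^(1/0.58) ≈ 15.3993.
y_gold = 15.3993^0.42 ≈ 3.1532, c_gold = y_gold − 0.086·k_gold ≈ 1.8289.
Gain: Δc = 1.8289 − 1.7400 ≈ 0.0889.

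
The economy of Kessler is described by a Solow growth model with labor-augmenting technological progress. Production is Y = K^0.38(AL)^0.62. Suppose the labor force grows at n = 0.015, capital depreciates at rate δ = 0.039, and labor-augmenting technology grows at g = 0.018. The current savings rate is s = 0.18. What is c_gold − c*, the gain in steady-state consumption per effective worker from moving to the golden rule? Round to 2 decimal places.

Δc ≈ 0.28

Break-even investment rate: n + g + δ = 0.015 + 0.018 + 0.039 = 0.072.
Current steady state (s = 0.18): k* = (0.18/0.072)^(1/0.62) ≈ 4.3837, y* = 4.3837^0.38 ≈ 1.7535, c* = (1−0.18)·1.7535 ≈ 1.4378.
Maximizing c = f(k) − (n+g+δ)·k gives f'(k) = n+g+δ, i.e. 0.38·k^(0.38−1) = 0.072, so k_gold = (0.38/0.072)^(1/0.62) ≈ 14.6300.
y_gold = 14.6300^0.38 ≈ 2.7720, c_gold = y_gold − 0.072·k_gold ≈ 1.7186.
Gain: Δc = 1.7186 − 1.4378 ≈ 0.2808.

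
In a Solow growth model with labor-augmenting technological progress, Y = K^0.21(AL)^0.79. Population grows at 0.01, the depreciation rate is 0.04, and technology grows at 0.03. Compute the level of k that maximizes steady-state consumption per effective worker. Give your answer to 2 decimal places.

The effective depreciation rate is n + g + δ = 0.01 + 0.03 + 0.04 = 0.08.
Setting f'(k) = n+g+δ gives 0.21·k^(0.21−1) = 0.08, hence k_gold = (0.21/0.08)^(1/0.79) ≈ 3.3927.

k_gold ≈ 3.39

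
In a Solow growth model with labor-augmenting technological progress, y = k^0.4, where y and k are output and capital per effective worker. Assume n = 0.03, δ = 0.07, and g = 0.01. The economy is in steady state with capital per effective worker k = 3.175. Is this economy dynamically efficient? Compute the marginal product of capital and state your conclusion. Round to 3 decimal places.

dynamically efficient; MPK ≈ 0.200

Capital per effective worker breaks even when investment replaces (n + g + δ)·k; here n + g + δ = 0.11.
MPK = 0.4·k^(0.4−1) = 0.4·3.175^(-0.6) ≈ 0.2000.
MPK > 0.11, so the economy is dynamically efficient (under-saving).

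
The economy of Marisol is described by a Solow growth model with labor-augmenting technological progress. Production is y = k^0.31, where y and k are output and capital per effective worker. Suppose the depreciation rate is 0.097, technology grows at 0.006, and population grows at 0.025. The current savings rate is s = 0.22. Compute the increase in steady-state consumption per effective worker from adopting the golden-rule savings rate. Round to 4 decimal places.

Δc ≈ 0.0318

The effective depreciation rate is n + g + δ = 0.025 + 0.006 + 0.097 = 0.128.
Current steady state (s = 0.22): k* = (0.22/0.128)^(1/0.69) ≈ 2.1922, y* = 2.1922^0.31 ≈ 1.2755, c* = (1−0.22)·1.2755 ≈ 0.9949.
Setting f'(k) = n+g+δ gives 0.31·k^(0.31−1) = 0.128, hence k_gold = (0.31/0.128)^(1/0.69) ≈ 3.6036.
y_gold = 3.6036^0.31 ≈ 1.4880, c_gold = y_gold − 0.128·k_gold ≈ 1.0267.
Gain: Δc = 1.0267 − 0.9949 ≈ 0.0318.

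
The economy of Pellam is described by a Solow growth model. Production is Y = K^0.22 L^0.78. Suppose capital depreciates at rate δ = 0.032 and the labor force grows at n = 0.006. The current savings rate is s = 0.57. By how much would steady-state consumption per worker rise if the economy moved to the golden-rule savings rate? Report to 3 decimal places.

Break-even investment rate: n + δ = 0.006 + 0.032 = 0.038.
Current steady state (s = 0.57): k* = (0.57/0.038)^(1/0.78) ≈ 32.1965, y* = 32.1965^0.22 ≈ 2.1464, c* = (1−0.57)·2.1464 ≈ 0.9230.
Maximizing c = f(k) − (n+δ)·k gives f'(k) = n+δ, i.e. 0.22·k^(0.22−1) = 0.038, so k_gold = (0.22/0.038)^(1/0.78) ≈ 9.5004.
y_gold = 9.5004^0.22 ≈ 1.6410, c_gold = y_gold − 0.038·k_gold ≈ 1.2800.
Gain: Δc = 1.2800 − 0.9230 ≈ 0.3570.

Δc ≈ 0.357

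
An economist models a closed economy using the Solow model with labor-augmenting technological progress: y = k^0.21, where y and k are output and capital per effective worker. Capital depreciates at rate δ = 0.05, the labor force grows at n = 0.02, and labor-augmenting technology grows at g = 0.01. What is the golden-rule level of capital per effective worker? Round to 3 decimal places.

k_gold ≈ 3.393

n + g + δ = 0.02 + 0.01 + 0.05 = 0.08.
Setting f'(k) = n+g+δ gives 0.21·k^(0.21−1) = 0.08, hence k_gold = (0.21/0.08)^(1/0.79) ≈ 3.3927.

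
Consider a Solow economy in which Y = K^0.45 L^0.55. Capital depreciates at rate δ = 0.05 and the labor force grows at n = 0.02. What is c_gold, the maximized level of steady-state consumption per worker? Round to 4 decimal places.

c_gold ≈ 2.5209

Break-even investment rate: n + δ = 0.02 + 0.05 = 0.07.
Golden rule sets MPK = n+δ: 0.45·k^(0.45−1) = 0.07, so k_gold = (0.45/0.07)^(1/0.55) ≈ 29.4645.
y_gold = 29.4645^0.45 ≈ 4.5834.
c_gold = y_gold − (n+δ)·k_gold = 4.5834 − 0.07·29.4645 ≈ 2.5209.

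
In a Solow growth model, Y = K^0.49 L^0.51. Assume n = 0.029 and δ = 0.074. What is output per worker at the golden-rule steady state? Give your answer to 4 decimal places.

y_gold ≈ 4.4750

The effective depreciation rate is n + δ = 0.029 + 0.074 = 0.103.
Golden rule sets MPK = n+δ: 0.49·k^(0.49−1) = 0.103, so k_gold = (0.49/0.103)^(1/0.51) ≈ 21.2890.
Output: y_gold = k_gold^0.49 = 21.2890^0.49 ≈ 4.4750.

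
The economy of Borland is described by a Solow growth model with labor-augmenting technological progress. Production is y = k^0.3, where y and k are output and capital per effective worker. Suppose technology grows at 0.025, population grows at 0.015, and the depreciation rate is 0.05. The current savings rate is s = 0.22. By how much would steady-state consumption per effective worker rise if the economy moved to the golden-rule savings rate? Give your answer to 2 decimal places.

Δc ≈ 0.03

Break-even investment rate: n + g + δ = 0.015 + 0.025 + 0.05 = 0.09.
Current steady state (s = 0.22): k* = (0.22/0.09)^(1/0.7) ≈ 3.5854, y* = 3.5854^0.3 ≈ 1.4668, c* = (1−0.22)·1.4668 ≈ 1.1441.
Setting f'(k) = n+g+δ gives 0.3·k^(0.3−1) = 0.09, hence k_gold = (0.3/0.09)^(1/0.7) ≈ 5.5843.
y_gold = 5.5843^0.3 ≈ 1.6753, c_gold = y_gold − 0.09·k_gold ≈ 1.1727.
Gain: Δc = 1.1727 − 1.1441 ≈ 0.0286.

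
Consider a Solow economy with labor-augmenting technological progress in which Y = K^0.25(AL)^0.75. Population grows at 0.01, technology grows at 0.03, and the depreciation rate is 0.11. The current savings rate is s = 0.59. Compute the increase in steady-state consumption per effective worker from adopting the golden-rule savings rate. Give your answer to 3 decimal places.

Δc ≈ 0.242

Break-even investment rate: n + g + δ = 0.01 + 0.03 + 0.11 = 0.15.
Current steady state (s = 0.59): k* = (0.59/0.15)^(1/0.75) ≈ 6.2089, y* = 6.2089^0.25 ≈ 1.5785, c* = (1−0.59)·1.5785 ≈ 0.6472.
Golden rule sets MPK = n+g+δ: 0.25·k^(0.25−1) = 0.15, so k_gold = (0.25/0.15)^(1/0.75) ≈ 1.9761.
y_gold = 1.9761^0.25 ≈ 1.1856, c_gold = y_gold − 0.15·k_gold ≈ 0.8892.
Gain: Δc = 0.8892 − 0.6472 ≈ 0.2420.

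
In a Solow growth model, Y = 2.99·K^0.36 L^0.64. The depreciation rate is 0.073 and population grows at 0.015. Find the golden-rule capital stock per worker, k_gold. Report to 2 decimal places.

k_gold ≈ 50.03

Capital per worker breaks even when investment replaces (n + δ)·k; here n + δ = 0.088.
Maximizing c = f(k) − (n+δ)·k gives f'(k) = n+δ, i.e. 0.36·2.99·k^(0.36−1) = 0.088, so k_gold = (0.36·2.99/0.088)^(1/0.64) ≈ 50.0270.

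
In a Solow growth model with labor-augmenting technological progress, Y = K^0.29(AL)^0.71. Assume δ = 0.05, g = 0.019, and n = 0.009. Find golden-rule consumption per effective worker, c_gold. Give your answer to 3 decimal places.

Capital per effective worker breaks even when investment replaces (n + g + δ)·k; here n + g + δ = 0.078.
Maximizing c = f(k) − (n+g+δ)·k gives f'(k) = n+g+δ, i.e. 0.29·k^(0.29−1) = 0.078, so k_gold = (0.29/0.078)^(1/0.71) ≈ 6.3569.
y_gold = 6.3569^0.29 ≈ 1.7098.
c_gold = y_gold − (n+g+δ)·k_gold = 1.7098 − 0.078·6.3569 ≈ 1.2139.

c_gold ≈ 1.214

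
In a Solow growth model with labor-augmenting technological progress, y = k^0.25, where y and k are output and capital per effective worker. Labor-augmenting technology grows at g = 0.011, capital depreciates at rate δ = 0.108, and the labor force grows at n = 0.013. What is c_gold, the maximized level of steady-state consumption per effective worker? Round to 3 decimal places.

c_gold ≈ 0.928

n + g + δ = 0.013 + 0.011 + 0.108 = 0.132.
Setting f'(k) = n+g+δ gives 0.25·k^(0.25−1) = 0.132, hence k_gold = (0.25/0.132)^(1/0.75) ≈ 2.3433.
y_gold = 2.3433^0.25 ≈ 1.2372.
c_gold = y_gold − (n+g+δ)·k_gold = 1.2372 − 0.132·2.3433 ≈ 0.9279.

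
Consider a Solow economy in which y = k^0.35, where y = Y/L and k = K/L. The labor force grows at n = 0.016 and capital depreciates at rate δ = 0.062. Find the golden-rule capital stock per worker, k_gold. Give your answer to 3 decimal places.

k_gold ≈ 10.070

Break-even investment rate: n + δ = 0.016 + 0.062 = 0.078.
Maximizing c = f(k) − (n+δ)·k gives f'(k) = n+δ, i.e. 0.35·k^(0.35−1) = 0.078, so k_gold = (0.35/0.078)^(1/0.65) ≈ 10.0702.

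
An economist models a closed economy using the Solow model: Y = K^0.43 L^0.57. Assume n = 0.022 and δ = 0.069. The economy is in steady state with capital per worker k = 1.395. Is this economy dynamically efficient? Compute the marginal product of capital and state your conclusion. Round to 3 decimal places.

Capital per worker breaks even when investment replaces (n + δ)·k; here n + δ = 0.091.
MPK = 0.43·k^(0.43−1) = 0.43·1.395^(-0.57) ≈ 0.3557.
MPK > 0.091, so the economy is dynamically efficient (under-saving).

dynamically efficient; MPK ≈ 0.356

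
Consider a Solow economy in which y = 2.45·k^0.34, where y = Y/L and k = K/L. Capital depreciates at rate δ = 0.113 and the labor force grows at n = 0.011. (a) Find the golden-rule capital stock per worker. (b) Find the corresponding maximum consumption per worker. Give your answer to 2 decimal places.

Capital per worker breaks even when investment replaces (n + δ)·k; here n + δ = 0.124.
Setting f'(k) = n+δ gives 0.34·2.45·k^(0.34−1) = 0.124, hence k_gold = (0.34·2.45/0.124)^(1/0.66) ≈ 17.9213.
y_gold = 2.45·17.9213^0.34 ≈ 6.5360; c_gold = y_gold − 0.124·k_gold ≈ 4.3138.

(a) k_gold ≈ 17.92; (b) c_gold ≈ 4.31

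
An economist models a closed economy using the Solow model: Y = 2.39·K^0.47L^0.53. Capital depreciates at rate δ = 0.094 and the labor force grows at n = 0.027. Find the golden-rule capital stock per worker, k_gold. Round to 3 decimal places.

k_gold ≈ 66.968

n + δ = 0.027 + 0.094 = 0.121.
At the golden rule the marginal product of capital equals n+δ: 0.47·2.39·k^(0.47−1) = 0.121. Solving, k_gold = (0.47·2.39/0.121)^(1/0.53) ≈ 66.9682.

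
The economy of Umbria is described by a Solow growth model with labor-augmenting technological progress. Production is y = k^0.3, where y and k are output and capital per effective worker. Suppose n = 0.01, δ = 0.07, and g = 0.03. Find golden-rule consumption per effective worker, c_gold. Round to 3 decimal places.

Break-even investment rate: n + g + δ = 0.01 + 0.03 + 0.07 = 0.11.
At the golden rule the marginal product of capital equals n+g+δ: 0.3·k^(0.3−1) = 0.11. Solving, k_gold = (0.3/0.11)^(1/0.7) ≈ 4.1925.
y_gold = 4.1925^0.3 ≈ 1.5372.
c_gold = y_gold − (n+g+δ)·k_gold = 1.5372 − 0.11·4.1925 ≈ 1.0761.

c_gold ≈ 1.076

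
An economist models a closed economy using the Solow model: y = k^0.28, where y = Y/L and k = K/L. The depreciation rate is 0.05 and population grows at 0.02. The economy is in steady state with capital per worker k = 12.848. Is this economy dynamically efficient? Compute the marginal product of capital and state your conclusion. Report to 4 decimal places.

dynamically inefficient; MPK ≈ 0.0445

Break-even investment rate: n + δ = 0.02 + 0.05 = 0.07.
MPK = 0.28·k^(0.28−1) = 0.28·12.848^(-0.72) ≈ 0.0445.
MPK < 0.07, so the economy is dynamically inefficient (over-saving).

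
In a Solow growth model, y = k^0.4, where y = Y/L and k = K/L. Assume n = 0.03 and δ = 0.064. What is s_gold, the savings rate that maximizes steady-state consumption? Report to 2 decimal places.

n + δ = 0.03 + 0.064 = 0.094.
At the golden rule MPK = n+δ, and in any Cobb-Douglas steady state s = (n+δ)·k/y = MPK·k/y = capital's share 0.4.

s_gold = 0.40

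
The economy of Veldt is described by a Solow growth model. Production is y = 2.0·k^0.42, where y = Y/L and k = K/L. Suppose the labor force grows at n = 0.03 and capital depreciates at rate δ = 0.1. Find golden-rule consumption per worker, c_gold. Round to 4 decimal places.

c_gold ≈ 4.4797

The effective depreciation rate is n + δ = 0.03 + 0.1 = 0.13.
Golden rule sets MPK = n+δ: 0.42·2.0·k^(0.42−1) = 0.13, so k_gold = (0.42·2.0/0.13)^(1/0.58) ≈ 24.9535.
y_gold = 2.0·24.9535^0.42 ≈ 7.7237.
c_gold = y_gold − (n+δ)·k_gold = 7.7237 − 0.13·24.9535 ≈ 4.4797.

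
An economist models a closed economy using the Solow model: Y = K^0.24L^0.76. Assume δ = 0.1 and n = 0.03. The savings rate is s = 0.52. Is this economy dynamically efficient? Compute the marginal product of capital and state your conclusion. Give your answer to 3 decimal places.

dynamically inefficient; MPK ≈ 0.060

n + δ = 0.03 + 0.1 = 0.13.
Steady-state k*: s·k^0.24 = 0.13·k gives k* = (0.52/0.13)^(1/0.76) ≈ 6.1970.
MPK = 0.24·6.1970^(-0.76) ≈ 0.0600.
MPK < n+δ = 0.13, so the economy is dynamically inefficient (over-saving).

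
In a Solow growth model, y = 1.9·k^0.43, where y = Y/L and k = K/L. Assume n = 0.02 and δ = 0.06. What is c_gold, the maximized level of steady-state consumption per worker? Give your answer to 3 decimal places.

c_gold ≈ 6.250

Break-even investment rate: n + δ = 0.02 + 0.06 = 0.08.
Golden rule sets MPK = n+δ: 0.43·1.9·k^(0.43−1) = 0.08, so k_gold = (0.43·1.9/0.08)^(1/0.57) ≈ 58.9396.
y_gold = 1.9·58.9396^0.43 ≈ 10.9655.
c_gold = y_gold − (n+δ)·k_gold = 10.9655 − 0.08·58.9396 ≈ 6.2503.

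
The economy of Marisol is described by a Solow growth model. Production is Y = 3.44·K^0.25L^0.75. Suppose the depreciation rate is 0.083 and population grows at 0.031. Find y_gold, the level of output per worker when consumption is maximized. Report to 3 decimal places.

The effective depreciation rate is n + δ = 0.031 + 0.083 = 0.114.
Maximizing c = f(k) − (n+δ)·k gives f'(k) = n+δ, i.e. 0.25·3.44·k^(0.25−1) = 0.114, so k_gold = (0.25·3.44/0.114)^(1/0.75) ≈ 14.7953.
Output: y_gold = 3.44·k_gold^0.25 = 3.44·14.7953^0.25 ≈ 6.7467.

y_gold ≈ 6.747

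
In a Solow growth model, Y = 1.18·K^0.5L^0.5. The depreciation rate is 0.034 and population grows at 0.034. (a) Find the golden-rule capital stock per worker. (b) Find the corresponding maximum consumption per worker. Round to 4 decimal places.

Capital per worker breaks even when investment replaces (n + δ)·k; here n + δ = 0.068.
Maximizing c = f(k) − (n+δ)·k gives f'(k) = n+δ, i.e. 0.5·1.18·k^(0.5−1) = 0.068, so k_gold = (0.5·1.18/0.068)^(1/0.5) ≈ 75.2811.
y_gold = 1.18·75.2811^0.5 ≈ 10.2382; c_gold = y_gold − 0.068·k_gold ≈ 5.1191.

(a) k_gold ≈ 75.2811; (b) c_gold ≈ 5.1191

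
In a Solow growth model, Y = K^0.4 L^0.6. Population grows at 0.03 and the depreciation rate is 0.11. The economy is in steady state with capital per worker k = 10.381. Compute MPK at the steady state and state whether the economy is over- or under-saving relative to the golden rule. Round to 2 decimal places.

over-saving; MPK ≈ 0.10

Capital per worker breaks even when investment replaces (n + δ)·k; here n + δ = 0.14.
MPK = 0.4·k^(0.4−1) = 0.4·10.381^(-0.6) ≈ 0.0982.
MPK < 0.14, so the economy is dynamically inefficient (over-saving).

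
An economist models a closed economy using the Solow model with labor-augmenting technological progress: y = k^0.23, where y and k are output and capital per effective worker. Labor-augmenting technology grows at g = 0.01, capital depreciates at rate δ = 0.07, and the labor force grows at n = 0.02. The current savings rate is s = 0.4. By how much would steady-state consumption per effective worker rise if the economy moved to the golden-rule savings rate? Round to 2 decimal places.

n + g + δ = 0.02 + 0.01 + 0.07 = 0.1.
Current steady state (s = 0.4): k* = (0.4/0.1)^(1/0.77) ≈ 6.0520, y* = 6.0520^0.23 ≈ 1.5130, c* = (1−0.4)·1.5130 ≈ 0.9078.
Golden rule sets MPK = n+g+δ: 0.23·k^(0.23−1) = 0.1, so k_gold = (0.23/0.1)^(1/0.77) ≈ 2.9497.
y_gold = 2.9497^0.23 ≈ 1.2825, c_gold = y_gold − 0.1·k_gold ≈ 0.9875.
Gain: Δc = 0.9875 − 0.9078 ≈ 0.0797.

Δc ≈ 0.08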